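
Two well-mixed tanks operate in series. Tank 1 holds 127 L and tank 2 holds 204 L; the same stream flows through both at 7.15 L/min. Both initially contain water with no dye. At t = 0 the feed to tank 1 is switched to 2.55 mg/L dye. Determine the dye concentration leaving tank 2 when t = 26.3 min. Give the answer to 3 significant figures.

0.819 mg/L

Each tank obeys Vᵢ dCᵢ/dt = Q(Cᵢ₋₁ − Cᵢ), so τᵢ = Vᵢ/Q.
τ₁ = 127/7.15 = 17.762 min; τ₂ = 204/7.15 = 28.531 min.
Tank 1: C₁ = C_in(1 − e^(−t/τ₁)). Tank 2 (τ₁ ≠ τ₂): C₂ = C_in[1 − (τ₁ e^(−t/τ₁) − τ₂ e^(−t/τ₂))/(τ₁ − τ₂)].
At t = 26.3: e^(−t/τ₁) = 0.22749, e^(−t/τ₂) = 0.39781.
C₂ = 2.55·[1 − (17.762·0.22749 − 28.531·0.39781)/(-10.769)] = 2.55·0.32127 = 0.81925 mg/L.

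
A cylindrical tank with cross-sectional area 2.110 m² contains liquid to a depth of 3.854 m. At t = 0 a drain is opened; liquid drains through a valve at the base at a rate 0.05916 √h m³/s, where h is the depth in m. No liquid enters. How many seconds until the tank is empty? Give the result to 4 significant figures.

140.0 s

A dh/dt = −Q_out = −0.05916 √h.
This is separable: 2 d(√h)/dt = −0.05916/A, so √h = √h₀ − (0.05916/(2A)) t.
Tank is empty when √h = 0: t_empty = 2A√h₀/0.05916.
t_empty = 2·2.110·√3.854/0.05916 = 4.22000·1.96316/0.05916 = 140.036 s.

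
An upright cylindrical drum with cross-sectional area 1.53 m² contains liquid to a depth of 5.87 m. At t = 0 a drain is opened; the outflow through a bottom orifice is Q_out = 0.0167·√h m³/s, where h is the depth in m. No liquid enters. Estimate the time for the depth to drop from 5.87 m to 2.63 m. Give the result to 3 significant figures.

A dh/dt = −Q_out = −0.0167 √h.
This is separable: 2 d(√h)/dt = −0.0167/A, so √h = √h₀ − (0.0167/(2A)) t.
t = 2A(√h₀ − √h)/0.0167 = 2·1.53·(√5.87 − √2.63)/0.0167
  = 3.0600 × (2.4228 − 1.6217) / 0.0167 = 146.78 s.

147 s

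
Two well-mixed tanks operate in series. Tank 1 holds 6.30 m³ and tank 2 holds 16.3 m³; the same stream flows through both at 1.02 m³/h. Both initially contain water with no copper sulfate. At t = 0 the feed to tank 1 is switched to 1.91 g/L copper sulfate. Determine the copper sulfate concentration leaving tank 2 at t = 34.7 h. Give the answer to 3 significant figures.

1.56 g/L

Species balance on tank i: dCᵢ/dt = (Cᵢ₋₁ − Cᵢ)/τᵢ with τᵢ = Vᵢ/Q.
τ₁ = 6.30/1.02 = 6.1765 h; τ₂ = 16.3/1.02 = 15.980 h.
Solving the cascade with C₁(0)=C₂(0)=0 gives C₂(t) = C_in[1 − (τ₁ e^(−t/τ₁) − τ₂ e^(−t/τ₂))/(τ₁ − τ₂)].
At t = 34.7: e^(−t/τ₁) = 0.0036316, e^(−t/τ₂) = 0.11402.
C₂ = 1.91·[1 − (6.1765·0.0036316 − 15.980·0.11402)/(-9.8039)] = 1.91·0.81644 = 1.5594 g/L.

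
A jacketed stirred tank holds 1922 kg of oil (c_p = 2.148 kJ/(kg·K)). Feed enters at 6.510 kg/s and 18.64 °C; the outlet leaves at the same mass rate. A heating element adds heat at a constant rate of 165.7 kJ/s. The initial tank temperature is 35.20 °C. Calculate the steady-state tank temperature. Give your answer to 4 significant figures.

Unsteady energy balance on the tank contents: M c_p dT/dt = ṁ c_p (T_in − T) + 165.7.
At steady state dT/dt = 0 ⇒ T_ss = T_in + Q̇/(ṁ c_p) = 18.64 + 165.7/(6.510·2.148) = 30.4897 °C.

30.49 °C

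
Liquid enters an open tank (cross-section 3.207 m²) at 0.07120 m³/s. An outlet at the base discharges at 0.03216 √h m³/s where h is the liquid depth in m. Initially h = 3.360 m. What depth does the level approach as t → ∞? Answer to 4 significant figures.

A dh/dt = Q_in − 0.03216 √h. Steady state requires inflow = outflow:
Q_in = 0.03216 √h_ss ⇒ √h_ss = 0.07120/0.03216 = 2.21393.
h_ss = 2.21393² = 4.90149 m. (Since h₀ = 3.360 m < h_ss, the level will rise toward this value.)

4.901 m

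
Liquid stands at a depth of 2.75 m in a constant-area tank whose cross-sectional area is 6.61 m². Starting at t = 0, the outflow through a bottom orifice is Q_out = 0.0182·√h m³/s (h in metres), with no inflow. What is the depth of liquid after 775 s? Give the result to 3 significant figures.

A dh/dt = −Q_out = −0.0182 √h.
∫ h^(−1/2) dh = −(0.0182/A) ∫ dt, giving 2√h = 2√h₀ − (0.0182/A) t.
√h = √2.75 − 0.0182·775/(2·6.61) = 1.6583 − 1.0669 = 0.59137.
h = 0.59137² = 0.34972 m.

0.350 m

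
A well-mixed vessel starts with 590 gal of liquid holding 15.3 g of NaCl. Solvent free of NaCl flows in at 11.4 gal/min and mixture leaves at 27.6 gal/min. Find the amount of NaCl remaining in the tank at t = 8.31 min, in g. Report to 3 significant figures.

Total volume: dV/dt = Q_in − Q_out = -16.200 gal/min, so V(t) = 590 − 16.200 t and V(8.31) = 455.38 gal.
No NaCl enters, so dm/dt = −Q_out · (m/V).
dm/m = −Q_out dt/(V₀ − 16.200 t); integrating gives ln(m/m₀) = −(Q_out/(Q_in−Q_out)) ln(V/V₀).
m = m₀ (V₀/V)^(Q_out/(Q_in−Q_out)) = 15.3 × (590/455.38)^(-1.7037) = 9.8414 g.

9.84 g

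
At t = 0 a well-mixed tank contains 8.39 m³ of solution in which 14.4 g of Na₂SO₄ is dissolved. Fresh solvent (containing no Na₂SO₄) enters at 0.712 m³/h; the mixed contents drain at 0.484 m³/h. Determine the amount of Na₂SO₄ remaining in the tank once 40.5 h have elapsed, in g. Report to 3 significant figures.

2.98 g

Total volume: dV/dt = Q_in − Q_out = 0.22800 m³/h, so V(t) = 8.39 + 0.22800 t and V(40.5) = 17.624 m³.
Solute balance: dm/dt = 0 − Q_out C = −Q_out m/V(t).
dm/m = −Q_out dt/(V₀ + 0.22800 t); integrating gives ln(m/m₀) = −(Q_out/(Q_in−Q_out)) ln(V/V₀).
m = m₀ (V₀/V)^(Q_out/(Q_in−Q_out)) = 14.4 × (8.39/17.624)^(2.1228) = 2.9791 g.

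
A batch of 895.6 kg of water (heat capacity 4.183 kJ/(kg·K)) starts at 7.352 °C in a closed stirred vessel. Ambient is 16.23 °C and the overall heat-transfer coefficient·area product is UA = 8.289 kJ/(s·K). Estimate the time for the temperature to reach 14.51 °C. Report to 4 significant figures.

741.8 s

Lumped-capacitance energy balance: M c_p dT/dt = UA(T_amb − T).
τ = M c_p/UA = 451.960 s; T_ss = T_amb = 16.2300 °C.
T(t) = T_ss + (T₀ − T_ss)e^(−t/τ); set T = 14.51:
t = −τ ln[(T − T_ss)/(T₀ − T_ss)] = −451.960 · ln(0.193737) = 741.780 s.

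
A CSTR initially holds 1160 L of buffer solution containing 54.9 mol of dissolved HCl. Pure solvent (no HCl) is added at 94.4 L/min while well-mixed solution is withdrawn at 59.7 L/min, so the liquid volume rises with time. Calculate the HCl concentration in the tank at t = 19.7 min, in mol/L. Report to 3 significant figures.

Let m(t) be the amount of HCl. Volume: V(t) = V₀ + (Q_in − Q_out) t = 1160 + 34.700 t; V(19.7) = 1843.6 L.
No HCl enters, so dm/dt = −Q_out · (m/V).
Separate: dm/m = −Q_out dt/V(t) ⇒ ln(m/m₀) = −(Q_out/(Q_in−Q_out)) ln(V/V₀).
m = m₀ (V₀/V)^(Q_out/(Q_in−Q_out)) = 54.9 × (1160/1843.6)^(1.7205) = 24.740 mol.
C = m/V = 24.740/1843.6 = 0.013420 mol/L.

0.0134 mol/L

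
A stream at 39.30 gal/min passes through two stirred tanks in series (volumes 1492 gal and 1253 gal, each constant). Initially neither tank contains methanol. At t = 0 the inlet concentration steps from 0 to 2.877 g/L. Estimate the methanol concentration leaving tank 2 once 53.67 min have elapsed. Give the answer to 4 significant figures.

Each tank obeys Vᵢ dCᵢ/dt = Q(Cᵢ₋₁ − Cᵢ), so τᵢ = Vᵢ/Q.
τ₁ = 1492/39.30 = 37.9644 min; τ₂ = 1253/39.30 = 31.8830 min.
Solving the cascade with C₁(0)=C₂(0)=0 gives C₂(t) = C_in[1 − (τ₁ e^(−t/τ₁) − τ₂ e^(−t/τ₂))/(τ₁ − τ₂)].
At t = 53.67: e^(−t/τ₁) = 0.243243, e^(−t/τ₂) = 0.185752.
C₂ = 2.877·[1 − (37.9644·0.243243 − 31.8830·0.185752)/(6.08142)] = 2.877·0.455347 = 1.31003 g/L.

1.310 g/L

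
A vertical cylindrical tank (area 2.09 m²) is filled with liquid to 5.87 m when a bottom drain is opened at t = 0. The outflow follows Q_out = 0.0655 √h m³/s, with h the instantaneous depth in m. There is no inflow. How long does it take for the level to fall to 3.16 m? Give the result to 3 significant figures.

Accumulation of liquid (constant cross-section A): A dh/dt = −0.0655 √h.
Separate and integrate: 2(√h − √h₀) = −(0.0655/A) t.
t = 2A(√h₀ − √h)/0.0655 = 2·2.09·(√5.87 − √3.16)/0.0655
  = 4.1800 × (2.4228 − 1.7776) / 0.0655 = 41.173 s.

41.2 s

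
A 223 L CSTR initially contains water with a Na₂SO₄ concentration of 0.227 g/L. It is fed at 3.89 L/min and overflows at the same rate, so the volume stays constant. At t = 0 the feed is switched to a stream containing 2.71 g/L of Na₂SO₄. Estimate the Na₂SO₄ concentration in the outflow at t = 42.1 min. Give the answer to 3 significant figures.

Transient balance on the dissolved component: V dC/dt = Q(C_in − C).
Rewrite as dC/dt + C/τ = C_in/τ, τ = V/Q = 57.326 min.
This is linear first-order; C(t) = C_in + (C₀ − C_in) e^(−t/τ).
C(42.1) = 2.71 + (0.227 − 2.71)·e^(−42.1/57.326) = 2.71 + (-2.4830)·0.47980 = 1.5187 g/L.

1.52 g/L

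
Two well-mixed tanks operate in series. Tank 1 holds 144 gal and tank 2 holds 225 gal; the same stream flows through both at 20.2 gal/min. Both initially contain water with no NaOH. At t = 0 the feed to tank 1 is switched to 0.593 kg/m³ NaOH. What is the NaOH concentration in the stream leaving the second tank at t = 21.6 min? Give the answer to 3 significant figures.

Each tank obeys Vᵢ dCᵢ/dt = Q(Cᵢ₋₁ − Cᵢ), so τᵢ = Vᵢ/Q.
τ₁ = 144/20.2 = 7.1287 min; τ₂ = 225/20.2 = 11.139 min.
Tank 1: C₁ = C_in(1 − e^(−t/τ₁)). Tank 2 (τ₁ ≠ τ₂): C₂ = C_in[1 − (τ₁ e^(−t/τ₁) − τ₂ e^(−t/τ₂))/(τ₁ − τ₂)].
At t = 21.6: e^(−t/τ₁) = 0.048316, e^(−t/τ₂) = 0.14382.
C₂ = 0.593·[1 − (7.1287·0.048316 − 11.139·0.14382)/(-4.0099)] = 0.593·0.68640 = 0.40703 kg/m³.

0.407 kg/m³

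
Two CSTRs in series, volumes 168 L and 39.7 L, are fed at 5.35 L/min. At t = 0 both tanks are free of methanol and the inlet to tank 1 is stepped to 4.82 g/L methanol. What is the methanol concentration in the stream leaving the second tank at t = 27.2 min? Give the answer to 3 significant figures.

2.20 g/L

Time constants: τᵢ = Vᵢ/Q for each well-mixed tank.
τ₁ = 168/5.35 = 31.402 min; τ₂ = 39.7/5.35 = 7.4206 min.
Solving the cascade with C₁(0)=C₂(0)=0 gives C₂(t) = C_in[1 − (τ₁ e^(−t/τ₁) − τ₂ e^(−t/τ₂))/(τ₁ − τ₂)].
At t = 27.2: e^(−t/τ₁) = 0.42055, e^(−t/τ₂) = 0.025592.
C₂ = 4.82·[1 − (31.402·0.42055 − 7.4206·0.025592)/(23.981)] = 4.82·0.45724 = 2.2039 g/L.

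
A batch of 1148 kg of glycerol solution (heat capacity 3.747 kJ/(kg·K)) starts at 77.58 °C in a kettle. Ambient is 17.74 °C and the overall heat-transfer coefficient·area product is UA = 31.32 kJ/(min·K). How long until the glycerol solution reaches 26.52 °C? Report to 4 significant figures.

First-law balance (no shaft work): M c_p dT/dt = −UA(T − T_amb).
τ = M c_p/UA = 137.342 min; T_ss = T_amb = 17.7400 °C.
T(t) = T_ss + (T₀ − T_ss)e^(−t/τ); set T = 26.52:
t = −τ ln[(T − T_ss)/(T₀ − T_ss)] = −137.342 · ln(0.146725) = 263.587 min.

263.6 min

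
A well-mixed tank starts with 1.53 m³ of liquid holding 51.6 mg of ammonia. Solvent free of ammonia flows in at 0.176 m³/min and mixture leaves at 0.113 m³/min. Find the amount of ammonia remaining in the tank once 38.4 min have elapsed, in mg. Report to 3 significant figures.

9.42 mg

Total volume: dV/dt = Q_in − Q_out = 0.063000 m³/min, so V(t) = 1.53 + 0.063000 t and V(38.4) = 3.9492 m³.
Species balance (pure solvent in): dm/dt = −Q_out · m/V(t).
Separate: dm/m = −Q_out dt/V(t) ⇒ ln(m/m₀) = −(Q_out/(Q_in−Q_out)) ln(V/V₀).
m = m₀ (V₀/V)^(Q_out/(Q_in−Q_out)) = 51.6 × (1.53/3.9492)^(1.7937) = 9.4187 mg.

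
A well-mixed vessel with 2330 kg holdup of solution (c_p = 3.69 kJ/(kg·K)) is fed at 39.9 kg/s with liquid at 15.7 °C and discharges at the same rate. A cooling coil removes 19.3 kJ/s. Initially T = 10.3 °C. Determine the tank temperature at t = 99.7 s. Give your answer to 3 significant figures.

14.6 °C

First-law balance (no shaft work): M c_p dT/dt = ṁ c_p (T_in − T) − 19.3.
Rearrange: dT/dt = (T_ss − T)/τ with τ = M/ṁ = 58.396 s and T_ss = T_in − Q̇/(ṁ c_p) = 15.569 °C.
Solution: T(t) = T_ss + (T₀ − T_ss) e^(−t/τ).
T(99.7) = 15.569 + (-5.2689)·e^(−99.7/58.396) = 15.569 + (-5.2689)·0.18135 = 14.613 °C.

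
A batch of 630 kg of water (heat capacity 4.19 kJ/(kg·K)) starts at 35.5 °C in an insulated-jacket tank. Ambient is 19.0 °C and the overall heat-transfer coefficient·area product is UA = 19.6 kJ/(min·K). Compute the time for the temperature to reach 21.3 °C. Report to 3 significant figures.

265 min

Lumped-capacitance energy balance: M c_p dT/dt = UA(T_amb − T).
τ = M c_p/UA = 134.68 min; T_ss = T_amb = 19.000 °C.
T(t) = T_ss + (T₀ − T_ss)e^(−t/τ); set T = 21.3:
t = −τ ln[(T − T_ss)/(T₀ − T_ss)] = −134.68 · ln(0.13939) = 265.38 min.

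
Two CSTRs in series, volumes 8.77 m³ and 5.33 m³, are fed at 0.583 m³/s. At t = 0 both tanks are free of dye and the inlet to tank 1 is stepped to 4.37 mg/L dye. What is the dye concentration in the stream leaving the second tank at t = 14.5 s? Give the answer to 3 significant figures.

Each tank obeys Vᵢ dCᵢ/dt = Q(Cᵢ₋₁ − Cᵢ), so τᵢ = Vᵢ/Q.
τ₁ = 8.77/0.583 = 15.043 s; τ₂ = 5.33/0.583 = 9.1424 s.
Solving the cascade with C₁(0)=C₂(0)=0 gives C₂(t) = C_in[1 − (τ₁ e^(−t/τ₁) − τ₂ e^(−t/τ₂))/(τ₁ − τ₂)].
At t = 14.5: e^(−t/τ₁) = 0.38140, e^(−t/τ₂) = 0.20474.
C₂ = 4.37·[1 − (15.043·0.38140 − 9.1424·0.20474)/(5.9005)] = 4.37·0.34488 = 1.5071 mg/L.

1.51 mg/L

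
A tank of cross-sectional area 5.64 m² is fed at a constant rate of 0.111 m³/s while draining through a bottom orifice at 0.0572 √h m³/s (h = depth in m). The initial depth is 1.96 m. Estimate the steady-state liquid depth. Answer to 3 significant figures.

3.77 m

Level balance: A dh/dt = 0.111 − 0.0572 √h. Setting dh/dt = 0:
Q_in = 0.0572 √h_ss ⇒ √h_ss = 0.111/0.0572 = 1.9406.
h_ss = 1.9406² = 3.7658 m. (Since h₀ = 1.96 m < h_ss, the level will rise toward this value.)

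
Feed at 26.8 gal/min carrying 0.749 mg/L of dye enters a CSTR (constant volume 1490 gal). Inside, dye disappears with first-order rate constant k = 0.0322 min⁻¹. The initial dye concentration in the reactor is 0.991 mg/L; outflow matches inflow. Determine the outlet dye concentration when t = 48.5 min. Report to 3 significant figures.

V dC/dt = Q(C_in − C) − k V C.
dC/dt = (Q/V) C_in − (Q/V + k) C; effective rate a = Q/V + k = 0.017987 + 0.0322 = 0.050187 min⁻¹.
C_ss = Q C_in/(Q + kV) = 0.26844 mg/L; C(t) = C_ss + (C₀ − C_ss) e^(−a t).
C(48.5) = 0.26844 + (0.72256)·e^(−0.050187·48.5) = 0.26844 + (0.72256)·0.087681 = 0.33179 mg/L.

0.332 mg/L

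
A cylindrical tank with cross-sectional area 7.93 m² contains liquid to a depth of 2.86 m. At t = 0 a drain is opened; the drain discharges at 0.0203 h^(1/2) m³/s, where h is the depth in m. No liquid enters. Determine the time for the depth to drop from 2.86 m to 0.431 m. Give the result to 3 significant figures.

808 s

A dh/dt = −Q_out = −0.0203 √h.
Separate and integrate: 2(√h − √h₀) = −(0.0203/A) t.
t = 2A(√h₀ − √h)/0.0203 = 2·7.93·(√2.86 − √0.431)/0.0203
  = 15.860 × (1.6912 − 0.65651) / 0.0203 = 808.35 s.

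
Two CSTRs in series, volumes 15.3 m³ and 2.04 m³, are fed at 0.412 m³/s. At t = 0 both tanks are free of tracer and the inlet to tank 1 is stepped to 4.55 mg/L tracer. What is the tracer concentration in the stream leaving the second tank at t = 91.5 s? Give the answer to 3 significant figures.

4.10 mg/L

Each tank obeys Vᵢ dCᵢ/dt = Q(Cᵢ₋₁ − Cᵢ), so τᵢ = Vᵢ/Q.
τ₁ = 15.3/0.412 = 37.136 s; τ₂ = 2.04/0.412 = 4.9515 s.
Tank 1: C₁ = C_in(1 − e^(−t/τ₁)). Tank 2 (τ₁ ≠ τ₂): C₂ = C_in[1 − (τ₁ e^(−t/τ₁) − τ₂ e^(−t/τ₂))/(τ₁ − τ₂)].
At t = 91.5: e^(−t/τ₁) = 0.085101, e^(−t/τ₂) = 9.4296e-09.
C₂ = 4.55·[1 − (37.136·0.085101 − 4.9515·9.4296e-09)/(32.184)] = 4.55·0.90181 = 4.1032 mg/L.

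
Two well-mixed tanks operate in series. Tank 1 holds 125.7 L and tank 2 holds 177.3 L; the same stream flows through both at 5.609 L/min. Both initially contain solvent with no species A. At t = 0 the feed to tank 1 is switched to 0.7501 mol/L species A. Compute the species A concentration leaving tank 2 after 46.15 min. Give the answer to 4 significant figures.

Species balance on tank i: dCᵢ/dt = (Cᵢ₋₁ − Cᵢ)/τᵢ with τᵢ = Vᵢ/Q.
τ₁ = 125.7/5.609 = 22.4104 min; τ₂ = 177.3/5.609 = 31.6099 min.
Solving the cascade with C₁(0)=C₂(0)=0 gives C₂(t) = C_in[1 − (τ₁ e^(−t/τ₁) − τ₂ e^(−t/τ₂))/(τ₁ − τ₂)].
At t = 46.15: e^(−t/τ₁) = 0.127542, e^(−t/τ₂) = 0.232240.
C₂ = 0.7501·[1 − (22.4104·0.127542 − 31.6099·0.232240)/(-9.19950)] = 0.7501·0.512711 = 0.384585 mol/L.

0.3846 mol/L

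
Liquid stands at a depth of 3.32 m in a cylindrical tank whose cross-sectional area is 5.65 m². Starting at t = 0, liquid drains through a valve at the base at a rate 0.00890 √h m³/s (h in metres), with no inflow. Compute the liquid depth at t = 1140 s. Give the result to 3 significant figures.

A dh/dt = −Q_out = −0.00890 √h.
This is separable: 2 d(√h)/dt = −0.00890/A, so √h = √h₀ − (0.00890/(2A)) t.
√h = √3.32 − 0.00890·1140/(2·5.65) = 1.8221 − 0.89788 = 0.92421.
h = 0.92421² = 0.85417 m.

0.854 m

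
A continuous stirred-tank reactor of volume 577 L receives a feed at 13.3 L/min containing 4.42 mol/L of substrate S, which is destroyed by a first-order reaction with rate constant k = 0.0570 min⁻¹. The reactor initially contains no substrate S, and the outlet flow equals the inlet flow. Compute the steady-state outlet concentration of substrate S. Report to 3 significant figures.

1.27 mol/L

Accumulation = in − out − consumed: V dC/dt = Q C_in − Q C − k V C.
Steady state (dC/dt = 0): C_ss = Q C_in/(Q + kV) = C_in/(1 + kV/Q).
C_ss = 13.3·4.42/(13.3 + 0.0570·577) = 58.786/46.189 = 1.2727 mol/L.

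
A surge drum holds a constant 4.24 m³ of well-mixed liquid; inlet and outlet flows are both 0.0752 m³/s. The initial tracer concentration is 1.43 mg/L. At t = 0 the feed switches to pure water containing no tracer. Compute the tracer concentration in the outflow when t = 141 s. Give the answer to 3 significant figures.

Unsteady species balance (constant V, well mixed): V dC/dt = Q(C_in − C).
Rewrite as dC/dt + C/τ = C_in/τ, τ = V/Q = 56.383 s.
C approaches C_in exponentially: C(t) = C_in + (C₀ − C_in) e^(−t/τ).
C(141) = 0 + (1.43 − 0)·e^(−141/56.383) = 0 + (1.4300)·0.082023 = 0.11729 mg/L.

0.117 mg/L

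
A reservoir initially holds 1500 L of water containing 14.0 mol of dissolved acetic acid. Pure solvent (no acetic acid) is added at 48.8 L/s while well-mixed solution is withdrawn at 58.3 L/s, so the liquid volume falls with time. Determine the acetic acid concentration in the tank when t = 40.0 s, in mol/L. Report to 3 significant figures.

0.00208 mol/L

Total volume: dV/dt = Q_in − Q_out = -9.5000 L/s, so V(t) = 1500 − 9.5000 t and V(40.0) = 1120.0 L.
No acetic acid enters, so dm/dt = −Q_out · (m/V).
dm/m = −Q_out dt/(V₀ − 9.5000 t); integrating gives ln(m/m₀) = −(Q_out/(Q_in−Q_out)) ln(V/V₀).
m = m₀ (V₀/V)^(Q_out/(Q_in−Q_out)) = 14.0 × (1500/1120.0)^(-6.1368) = 2.3309 mol.
C = m/V = 2.3309/1120.0 = 0.0020812 mol/L.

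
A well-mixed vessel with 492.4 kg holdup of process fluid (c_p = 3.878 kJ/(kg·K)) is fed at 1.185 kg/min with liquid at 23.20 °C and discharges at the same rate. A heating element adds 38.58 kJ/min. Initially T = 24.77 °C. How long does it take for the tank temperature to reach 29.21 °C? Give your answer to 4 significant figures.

436.8 min

M c_p dT/dt = ṁ c_p (T_in − T) + Q̇.
τ = M/ṁ = 415.527 min; T_ss = T_in + Q̇/(ṁ c_p) = 31.5953 °C.
T(t) = T_ss + (T₀ − T_ss) e^(−t/τ). Set T = 29.21:
e^(−t/τ) = (29.21 − 31.5953)/(24.77 − 31.5953) = 0.349479
t = −415.527 · ln(0.349479) = 436.849 min.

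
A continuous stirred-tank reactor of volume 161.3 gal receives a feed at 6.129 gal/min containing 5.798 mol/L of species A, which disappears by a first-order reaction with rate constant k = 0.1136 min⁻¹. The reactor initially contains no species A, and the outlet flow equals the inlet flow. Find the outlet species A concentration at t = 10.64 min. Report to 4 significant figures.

1.164 mol/L

V dC/dt = Q(C_in − C) − k V C.
dC/dt = (Q/V) C_in − (Q/V + k) C; effective rate a = Q/V + k = 0.0379975 + 0.1136 = 0.151598 min⁻¹.
C_ss = Q C_in/(Q + kV) = 1.45325 mol/L; C(t) = C_ss + (C₀ − C_ss) e^(−a t).
C(10.64) = 1.45325 + (-1.45325)·e^(−0.151598·10.64) = 1.45325 + (-1.45325)·0.199289 = 1.16364 mol/L.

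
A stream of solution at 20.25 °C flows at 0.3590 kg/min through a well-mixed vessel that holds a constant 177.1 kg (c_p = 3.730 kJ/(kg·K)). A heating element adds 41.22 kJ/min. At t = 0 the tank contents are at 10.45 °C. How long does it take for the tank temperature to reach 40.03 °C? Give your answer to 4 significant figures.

M c_p dT/dt = ṁ c_p (T_in − T) + Q̇.
τ = M/ṁ = 493.315 min; T_ss = T_in + Q̇/(ṁ c_p) = 51.0326 °C.
T(t) = T_ss + (T₀ − T_ss) e^(−t/τ). Set T = 40.03:
e^(−t/τ) = (40.03 − 51.0326)/(10.45 − 51.0326) = 0.271115
t = −493.315 · ln(0.271115) = 643.880 min.

643.9 min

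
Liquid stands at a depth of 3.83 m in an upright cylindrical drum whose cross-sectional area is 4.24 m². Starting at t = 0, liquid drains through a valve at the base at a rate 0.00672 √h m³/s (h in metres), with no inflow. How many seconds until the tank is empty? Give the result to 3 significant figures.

2470 s

With no inflow, A dh/dt = −0.00672 √h.
This is separable: 2 d(√h)/dt = −0.00672/A, so √h = √h₀ − (0.00672/(2A)) t.
Tank is empty when √h = 0: t_empty = 2A√h₀/0.00672.
t_empty = 2·4.24·√3.83/0.00672 = 8.4800·1.9570/0.00672 = 2469.6 s.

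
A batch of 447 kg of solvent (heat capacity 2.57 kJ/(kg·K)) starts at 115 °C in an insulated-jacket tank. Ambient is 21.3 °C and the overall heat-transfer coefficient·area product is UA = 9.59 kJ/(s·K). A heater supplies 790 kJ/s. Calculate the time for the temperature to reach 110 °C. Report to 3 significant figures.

Energy balance: M c_p dT/dt = −UA(T − T_amb) + Q̇.
τ = M c_p/UA = 119.79 s; T_ss = T_amb + Q̇/UA = 21.3 + 790/9.59 = 103.68 °C.
T(t) = T_ss + (T₀ − T_ss)e^(−t/τ); set T = 110:
t = −τ ln[(T − T_ss)/(T₀ − T_ss)] = −119.79 · ln(0.55840) = 69.799 s.

69.8 s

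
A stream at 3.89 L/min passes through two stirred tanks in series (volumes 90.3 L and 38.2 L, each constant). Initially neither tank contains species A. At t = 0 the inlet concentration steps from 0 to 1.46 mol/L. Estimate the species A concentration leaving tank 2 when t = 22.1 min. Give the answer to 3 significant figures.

Each tank obeys Vᵢ dCᵢ/dt = Q(Cᵢ₋₁ − Cᵢ), so τᵢ = Vᵢ/Q.
τ₁ = 90.3/3.89 = 23.213 min; τ₂ = 38.2/3.89 = 9.8201 min.
Solving the cascade with C₁(0)=C₂(0)=0 gives C₂(t) = C_in[1 − (τ₁ e^(−t/τ₁) − τ₂ e^(−t/τ₂))/(τ₁ − τ₂)].
At t = 22.1: e^(−t/τ₁) = 0.38595, e^(−t/τ₂) = 0.10535.
C₂ = 1.46·[1 − (23.213·0.38595 − 9.8201·0.10535)/(13.393)] = 1.46·0.40830 = 0.59612 mol/L.

0.596 mol/L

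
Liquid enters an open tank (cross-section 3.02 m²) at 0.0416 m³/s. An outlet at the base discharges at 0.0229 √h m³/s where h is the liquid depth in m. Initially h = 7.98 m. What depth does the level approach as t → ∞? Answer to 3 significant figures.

3.30 m

A dh/dt = Q_in − 0.0229 √h. Steady state requires inflow = outflow:
Q_in = 0.0229 √h_ss ⇒ √h_ss = 0.0416/0.0229 = 1.8166.
h_ss = 1.8166² = 3.3000 m. (Since h₀ = 7.98 m > h_ss, the level will fall toward this value.)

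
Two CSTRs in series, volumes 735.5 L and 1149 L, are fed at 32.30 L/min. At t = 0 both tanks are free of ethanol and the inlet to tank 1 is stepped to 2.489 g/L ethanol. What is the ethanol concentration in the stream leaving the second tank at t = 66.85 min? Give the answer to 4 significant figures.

Time constants: τᵢ = Vᵢ/Q for each well-mixed tank.
τ₁ = 735.5/32.30 = 22.7709 min; τ₂ = 1149/32.30 = 35.5728 min.
Tank 1: C₁ = C_in(1 − e^(−t/τ₁)). Tank 2 (τ₁ ≠ τ₂): C₂ = C_in[1 − (τ₁ e^(−t/τ₁) − τ₂ e^(−t/τ₂))/(τ₁ − τ₂)].
At t = 66.85: e^(−t/τ₁) = 0.0530901, e^(−t/τ₂) = 0.152705.
C₂ = 2.489·[1 − (22.7709·0.0530901 − 35.5728·0.152705)/(-12.8019)] = 2.489·0.670108 = 1.66790 g/L.

1.668 g/L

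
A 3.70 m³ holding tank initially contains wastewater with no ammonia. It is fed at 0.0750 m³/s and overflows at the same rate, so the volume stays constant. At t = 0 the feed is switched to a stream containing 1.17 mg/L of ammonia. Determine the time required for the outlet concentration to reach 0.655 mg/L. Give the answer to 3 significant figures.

40.5 s

Species balance: V dC/dt = Q(C_in − C) ⇒ τ = V/Q = 49.333 s.
C(t) = C_in + (C₀ − C_in) e^(−t/τ). Set C = 0.655 and solve for t:
e^(−t/τ) = (C − C_in)/(C₀ − C_in) = (0.655 − 1.17)/(0 − 1.17) = 0.44017
t = −τ ln(…) = 49.333 × 0.82059 = 40.483 s.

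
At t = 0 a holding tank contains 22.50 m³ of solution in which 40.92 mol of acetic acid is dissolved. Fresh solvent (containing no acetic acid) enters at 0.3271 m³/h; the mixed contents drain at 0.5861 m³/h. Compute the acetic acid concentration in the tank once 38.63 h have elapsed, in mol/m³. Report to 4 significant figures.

Let m(t) be the amount of acetic acid. Volume: V(t) = V₀ + (Q_in − Q_out) t = 22.50 − 0.259000 t; V(38.63) = 12.4948 m³.
Solute balance: dm/dt = 0 − Q_out C = −Q_out m/V(t).
Separate: dm/m = −Q_out dt/V(t) ⇒ ln(m/m₀) = −(Q_out/(Q_in−Q_out)) ln(V/V₀).
m = m₀ (V₀/V)^(Q_out/(Q_in−Q_out)) = 40.92 × (22.50/12.4948)^(-2.26293) = 10.8110 mol.
C = m/V = 10.8110/12.4948 = 0.865234 mol/m³.

0.8652 mol/m³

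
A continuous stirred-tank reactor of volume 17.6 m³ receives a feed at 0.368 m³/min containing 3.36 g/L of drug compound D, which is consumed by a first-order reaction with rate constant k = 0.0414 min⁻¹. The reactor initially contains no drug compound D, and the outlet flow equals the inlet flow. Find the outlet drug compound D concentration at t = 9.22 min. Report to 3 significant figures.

0.493 g/L

V dC/dt = Q(C_in − C) − k V C.
dC/dt = (Q/V) C_in − (Q/V + k) C; effective rate a = Q/V + k = 0.020909 + 0.0414 = 0.062309 min⁻¹.
C_ss = Q C_in/(Q + kV) = 1.1275 g/L; C(t) = C_ss + (C₀ − C_ss) e^(−a t).
C(9.22) = 1.1275 + (-1.1275)·e^(−0.062309·9.22) = 1.1275 + (-1.1275)·0.56299 = 0.49273 g/L.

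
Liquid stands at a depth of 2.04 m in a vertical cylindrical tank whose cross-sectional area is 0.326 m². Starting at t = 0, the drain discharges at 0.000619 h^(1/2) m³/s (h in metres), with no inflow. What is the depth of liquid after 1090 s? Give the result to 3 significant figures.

Mass balance (ρ constant): A dh/dt = −0.000619 √h.
∫ h^(−1/2) dh = −(0.000619/A) ∫ dt, giving 2√h = 2√h₀ − (0.000619/A) t.
√h = √2.04 − 0.000619·1090/(2·0.326) = 1.4283 − 1.0348 = 0.39345.
h = 0.39345² = 0.15481 m.

0.155 m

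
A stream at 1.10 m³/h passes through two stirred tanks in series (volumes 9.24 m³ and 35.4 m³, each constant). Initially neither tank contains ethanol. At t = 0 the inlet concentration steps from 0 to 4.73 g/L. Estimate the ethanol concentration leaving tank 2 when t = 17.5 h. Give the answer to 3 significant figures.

1.22 g/L

Time constants: τᵢ = Vᵢ/Q for each well-mixed tank.
τ₁ = 9.24/1.10 = 8.4000 h; τ₂ = 35.4/1.10 = 32.182 h.
Solving the cascade with C₁(0)=C₂(0)=0 gives C₂(t) = C_in[1 − (τ₁ e^(−t/τ₁) − τ₂ e^(−t/τ₂))/(τ₁ − τ₂)].
At t = 17.5: e^(−t/τ₁) = 0.12451, e^(−t/τ₂) = 0.58055.
C₂ = 4.73·[1 − (8.4000·0.12451 − 32.182·0.58055)/(-23.782)] = 4.73·0.25838 = 1.2221 g/L.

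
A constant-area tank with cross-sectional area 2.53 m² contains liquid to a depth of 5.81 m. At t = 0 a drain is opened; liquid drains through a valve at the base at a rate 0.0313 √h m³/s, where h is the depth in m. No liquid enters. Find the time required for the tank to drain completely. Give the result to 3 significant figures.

A dh/dt = −Q_out = −0.0313 √h.
This is separable: 2 d(√h)/dt = −0.0313/A, so √h = √h₀ − (0.0313/(2A)) t.
Set h = 0: 2√h₀ = (0.0313/A) t_empty ⇒ t_empty = 2A√h₀/0.0313.
t_empty = 2·2.53·√5.81/0.0313 = 5.0600·2.4104/0.0313 = 389.67 s.

390 s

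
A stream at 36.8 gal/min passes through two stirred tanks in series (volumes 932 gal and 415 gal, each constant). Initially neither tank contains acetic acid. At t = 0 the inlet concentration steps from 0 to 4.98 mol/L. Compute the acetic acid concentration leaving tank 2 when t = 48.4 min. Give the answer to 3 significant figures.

Time constants: τᵢ = Vᵢ/Q for each well-mixed tank.
τ₁ = 932/36.8 = 25.326 min; τ₂ = 415/36.8 = 11.277 min.
Tank 1: C₁ = C_in(1 − e^(−t/τ₁)). Tank 2 (τ₁ ≠ τ₂): C₂ = C_in[1 − (τ₁ e^(−t/τ₁) − τ₂ e^(−t/τ₂))/(τ₁ − τ₂)].
At t = 48.4: e^(−t/τ₁) = 0.14792, e^(−t/τ₂) = 0.013680.
C₂ = 4.98·[1 − (25.326·0.14792 − 11.277·0.013680)/(14.049)] = 4.98·0.74432 = 3.7067 mol/L.

3.71 mol/L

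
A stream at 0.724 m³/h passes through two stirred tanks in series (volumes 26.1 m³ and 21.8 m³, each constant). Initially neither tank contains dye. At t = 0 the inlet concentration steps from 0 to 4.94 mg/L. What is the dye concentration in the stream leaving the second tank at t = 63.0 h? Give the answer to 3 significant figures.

2.81 mg/L

Species balance on tank i: dCᵢ/dt = (Cᵢ₋₁ − Cᵢ)/τᵢ with τᵢ = Vᵢ/Q.
τ₁ = 26.1/0.724 = 36.050 h; τ₂ = 21.8/0.724 = 30.110 h.
Solving the cascade with C₁(0)=C₂(0)=0 gives C₂(t) = C_in[1 − (τ₁ e^(−t/τ₁) − τ₂ e^(−t/τ₂))/(τ₁ − τ₂)].
At t = 63.0: e^(−t/τ₁) = 0.17419, e^(−t/τ₂) = 0.12340.
C₂ = 4.94·[1 − (36.050·0.17419 − 30.110·0.12340)/(5.9392)] = 4.94·0.56831 = 2.8075 mg/L.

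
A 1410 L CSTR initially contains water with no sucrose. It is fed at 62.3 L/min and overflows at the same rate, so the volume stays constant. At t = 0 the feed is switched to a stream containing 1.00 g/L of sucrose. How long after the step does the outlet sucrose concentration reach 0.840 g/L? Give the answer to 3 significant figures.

Species balance: V dC/dt = Q(C_in − C) ⇒ τ = V/Q = 22.632 min.
C(t) = C_in + (C₀ − C_in) e^(−t/τ). Set C = 0.840 and solve for t:
e^(−t/τ) = (C − C_in)/(C₀ − C_in) = (0.840 − 1.00)/(0 − 1.00) = 0.16000
t = −τ ln(…) = 22.632 × 1.8326 = 41.476 min.

41.5 min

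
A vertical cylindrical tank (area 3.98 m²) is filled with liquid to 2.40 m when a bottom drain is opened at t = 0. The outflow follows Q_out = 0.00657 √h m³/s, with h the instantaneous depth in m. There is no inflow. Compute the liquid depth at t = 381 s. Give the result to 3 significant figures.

1.52 m

A dh/dt = −Q_out = −0.00657 √h.
∫ h^(−1/2) dh = −(0.00657/A) ∫ dt, giving 2√h = 2√h₀ − (0.00657/A) t.
√h = √2.40 − 0.00657·381/(2·3.98) = 1.5492 − 0.31447 = 1.2347.
h = 1.2347² = 1.5245 m.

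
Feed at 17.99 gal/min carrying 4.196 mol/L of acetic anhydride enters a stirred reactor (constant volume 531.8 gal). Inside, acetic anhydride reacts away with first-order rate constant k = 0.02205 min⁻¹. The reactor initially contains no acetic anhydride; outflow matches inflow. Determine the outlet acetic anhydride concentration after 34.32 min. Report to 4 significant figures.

Species balance: V dC/dt = Q C_in − Q C − k V C.
dC/dt = (Q/V) C_in − (Q/V + k) C; effective rate a = Q/V + k = 0.0338285 + 0.02205 = 0.0558785 min⁻¹.
C_ss = Q C_in/(Q + kV) = 2.54023 mol/L; C(t) = C_ss + (C₀ − C_ss) e^(−a t).
C(34.32) = 2.54023 + (-2.54023)·e^(−0.0558785·34.32) = 2.54023 + (-2.54023)·0.146937 = 2.16698 mol/L.

2.167 mol/L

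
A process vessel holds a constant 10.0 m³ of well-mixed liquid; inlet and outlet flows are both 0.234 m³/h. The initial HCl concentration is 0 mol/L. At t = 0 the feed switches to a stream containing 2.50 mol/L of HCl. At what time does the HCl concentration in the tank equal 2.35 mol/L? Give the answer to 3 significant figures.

Transient balance on the dissolved component: V dC/dt = Q(C_in − C), so τ = V/Q = 42.735 h.
C(t) = C_in + (C₀ − C_in) e^(−t/τ). Set C = 2.35 and solve for t:
e^(−t/τ) = (C − C_in)/(C₀ − C_in) = (2.35 − 2.50)/(0 − 2.50) = 0.060000
t = −τ ln(…) = 42.735 × 2.8134 = 120.23 h.

120 h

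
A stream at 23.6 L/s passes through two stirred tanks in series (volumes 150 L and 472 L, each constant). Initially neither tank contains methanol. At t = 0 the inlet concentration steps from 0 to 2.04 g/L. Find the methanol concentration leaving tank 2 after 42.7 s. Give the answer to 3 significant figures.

Species balance on tank i: dCᵢ/dt = (Cᵢ₋₁ − Cᵢ)/τᵢ with τᵢ = Vᵢ/Q.
τ₁ = 150/23.6 = 6.3559 s; τ₂ = 472/23.6 = 20.000 s.
Solving the cascade with C₁(0)=C₂(0)=0 gives C₂(t) = C_in[1 − (τ₁ e^(−t/τ₁) − τ₂ e^(−t/τ₂))/(τ₁ − τ₂)].
At t = 42.7: e^(−t/τ₁) = 0.0012088, e^(−t/τ₂) = 0.11824.
C₂ = 2.04·[1 − (6.3559·0.0012088 − 20.000·0.11824)/(-13.644)] = 2.04·0.82724 = 1.6876 g/L.

1.69 g/L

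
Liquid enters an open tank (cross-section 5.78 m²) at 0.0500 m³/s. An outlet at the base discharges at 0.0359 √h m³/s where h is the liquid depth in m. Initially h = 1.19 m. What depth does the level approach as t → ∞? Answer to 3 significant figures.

Unsteady balance on liquid volume: A dh/dt = Q_in − 0.0359 √h. At steady state dh/dt = 0:
Q_in = 0.0359 √h_ss ⇒ √h_ss = 0.0500/0.0359 = 1.3928.
h_ss = 1.3928² = 1.9398 m. (Since h₀ = 1.19 m < h_ss, the level will rise toward this value.)

1.94 m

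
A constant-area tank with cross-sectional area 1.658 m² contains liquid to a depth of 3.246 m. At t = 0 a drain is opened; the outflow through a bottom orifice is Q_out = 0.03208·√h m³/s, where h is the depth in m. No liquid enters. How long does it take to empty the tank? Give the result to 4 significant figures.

186.2 s

Accumulation of liquid (constant cross-section A): A dh/dt = −0.03208 √h.
This is separable: 2 d(√h)/dt = −0.03208/A, so √h = √h₀ − (0.03208/(2A)) t.
Tank is empty when √h = 0: t_empty = 2A√h₀/0.03208.
t_empty = 2·1.658·√3.246/0.03208 = 3.31600·1.80167/0.03208 = 186.232 s.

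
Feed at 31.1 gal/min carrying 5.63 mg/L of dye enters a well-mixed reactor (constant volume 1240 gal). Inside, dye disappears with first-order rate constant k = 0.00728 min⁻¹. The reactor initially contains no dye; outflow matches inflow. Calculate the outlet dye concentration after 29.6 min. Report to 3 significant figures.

2.69 mg/L

Accumulation = in − out − consumed: V dC/dt = Q C_in − Q C − k V C.
dC/dt = (Q/V) C_in − (Q/V + k) C; effective rate a = Q/V + k = 0.025081 + 0.00728 = 0.032361 min⁻¹.
C_ss = Q C_in/(Q + kV) = 4.3634 mg/L; C(t) = C_ss + (C₀ − C_ss) e^(−a t).
C(29.6) = 4.3634 + (-4.3634)·e^(−0.032361·29.6) = 4.3634 + (-4.3634)·0.38371 = 2.6892 mg/L.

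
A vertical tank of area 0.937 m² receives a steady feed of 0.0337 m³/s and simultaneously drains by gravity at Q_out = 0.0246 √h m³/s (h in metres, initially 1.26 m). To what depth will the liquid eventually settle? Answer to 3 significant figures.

Level balance: A dh/dt = 0.0337 − 0.0246 √h. Setting dh/dt = 0:
Q_in = 0.0246 √h_ss ⇒ √h_ss = 0.0337/0.0246 = 1.3699.
h_ss = 1.3699² = 1.8767 m. (Since h₀ = 1.26 m < h_ss, the level will rise toward this value.)

1.88 m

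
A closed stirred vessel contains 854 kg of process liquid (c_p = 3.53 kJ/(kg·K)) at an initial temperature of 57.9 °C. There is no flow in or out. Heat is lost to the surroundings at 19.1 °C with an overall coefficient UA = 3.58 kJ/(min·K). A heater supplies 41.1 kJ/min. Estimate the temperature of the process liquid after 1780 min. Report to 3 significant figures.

M c_p dT/dt = −UA(T − T_amb) + Q̇.
dT/dt = (T_ss − T)/τ with T_ss = T_amb + Q̇/UA = 19.1 + 41.1/3.58 = 30.580 °C, τ = M c_p/UA = 854·3.53/3.58 = 842.07 min.
T approaches T_ss exponentially: T(t) = T_ss + (T₀ − T_ss) e^(−t/τ).
T(1780) = 30.580 + (27.320)·0.12077 = 33.880 °C.

33.9 °C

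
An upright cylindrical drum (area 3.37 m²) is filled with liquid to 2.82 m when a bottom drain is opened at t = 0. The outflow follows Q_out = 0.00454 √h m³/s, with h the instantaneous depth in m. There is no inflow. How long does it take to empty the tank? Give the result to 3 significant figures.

A dh/dt = −Q_out = −0.00454 √h.
∫ h^(−1/2) dh = −(0.00454/A) ∫ dt, giving 2√h = 2√h₀ − (0.00454/A) t.
Tank is empty when √h = 0: t_empty = 2A√h₀/0.00454.
t_empty = 2·3.37·√2.82/0.00454 = 6.7400·1.6793/0.00454 = 2493.0 s.

2490 s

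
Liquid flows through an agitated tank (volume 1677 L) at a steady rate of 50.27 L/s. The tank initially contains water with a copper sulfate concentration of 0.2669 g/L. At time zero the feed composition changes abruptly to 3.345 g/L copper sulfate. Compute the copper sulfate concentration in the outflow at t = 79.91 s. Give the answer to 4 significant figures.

3.064 g/L

Mass balance on the solute (V constant): V dC/dt = Q(C_in − C).
Rewrite as dC/dt + C/τ = C_in/τ, τ = V/Q = 33.3599 s.
Integrating: C(t) = C_in + (C₀ − C_in) e^(−t/τ).
C(79.91) = 3.345 + (0.2669 − 3.345)·e^(−79.91/33.3599) = 3.345 + (-3.07810)·0.0911368 = 3.06447 g/L.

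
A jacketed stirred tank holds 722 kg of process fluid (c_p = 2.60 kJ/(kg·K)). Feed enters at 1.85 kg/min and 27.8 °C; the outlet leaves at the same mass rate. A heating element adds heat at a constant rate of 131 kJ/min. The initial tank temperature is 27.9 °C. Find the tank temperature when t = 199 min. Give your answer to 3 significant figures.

38.7 °C

M c_p dT/dt = ṁ c_p (T_in − T) + Q̇.
τ = M/ṁ = 390.27 min; T_ss = T_in + Q̇/(ṁ c_p) = 27.8 + 131/(1.85·2.60) = 55.035 °C.
This is linear first-order; T(t) = T_ss + (T₀ − T_ss) e^(−t/τ).
T(199) = 55.035 + (-27.135)·e^(−199/390.27) = 55.035 + (-27.135)·0.60055 = 38.739 °C.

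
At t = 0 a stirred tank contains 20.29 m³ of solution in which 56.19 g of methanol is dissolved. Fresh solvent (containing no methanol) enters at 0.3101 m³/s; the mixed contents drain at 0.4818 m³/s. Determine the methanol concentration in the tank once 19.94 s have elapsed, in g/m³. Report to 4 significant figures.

Total volume: dV/dt = Q_in − Q_out = -0.171700 m³/s, so V(t) = 20.29 − 0.171700 t and V(19.94) = 16.8663 m³.
Solute balance: dm/dt = 0 − Q_out C = −Q_out m/V(t).
dm/m = −Q_out dt/(V₀ − 0.171700 t); integrating gives ln(m/m₀) = −(Q_out/(Q_in−Q_out)) ln(V/V₀).
m = m₀ (V₀/V)^(Q_out/(Q_in−Q_out)) = 56.19 × (20.29/16.8663)^(-2.80606) = 33.4533 g.
C = m/V = 33.4533/16.8663 = 1.98344 g/m³.

1.983 g/m³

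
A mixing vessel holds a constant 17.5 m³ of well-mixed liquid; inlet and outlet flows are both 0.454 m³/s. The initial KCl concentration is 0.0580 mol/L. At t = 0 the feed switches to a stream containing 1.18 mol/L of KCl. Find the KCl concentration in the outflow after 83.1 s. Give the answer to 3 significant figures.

1.05 mol/L

Mass balance on the solute (V constant): V dC/dt = Q(C_in − C).
So dC/dt = (C_in − C)/τ with τ = V/Q = 17.5/0.454 = 38.546 s.
C approaches C_in exponentially: C(t) = C_in + (C₀ − C_in) e^(−t/τ).
C(83.1) = 1.18 + (0.0580 − 1.18)·e^(−83.1/38.546) = 1.18 + (-1.1220)·0.11580 = 1.0501 mol/L.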